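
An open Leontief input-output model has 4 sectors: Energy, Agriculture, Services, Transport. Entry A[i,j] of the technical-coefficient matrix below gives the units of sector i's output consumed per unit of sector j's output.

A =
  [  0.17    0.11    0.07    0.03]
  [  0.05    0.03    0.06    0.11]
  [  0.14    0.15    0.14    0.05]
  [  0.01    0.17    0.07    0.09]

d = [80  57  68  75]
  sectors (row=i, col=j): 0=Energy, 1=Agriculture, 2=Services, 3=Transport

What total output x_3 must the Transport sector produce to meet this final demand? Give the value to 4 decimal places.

Form M = I − A:
  [  0.83   -0.11   -0.07   -0.03]
  [ -0.05    0.97   -0.06   -0.11]
  [ -0.14   -0.15    0.86   -0.05]
  [ -0.01   -0.17   -0.07    0.91]
Leontief inverse L = M⁻¹:
  [  1.2358    0.1703    0.1180    0.0678]
  [  0.0824    1.0789    0.0932    0.1383]
  [  0.2182    0.2288    1.2047    0.1010]
  [  0.0458    0.2210    0.1114    1.1332]
Total output x = L · d:
  x_0 = 1.2358·80 + 0.1703·57 + 0.1180·68 + 0.0678·75 = 121.6775
  x_1 = 0.0824·80 + 1.0789·57 + 0.0932·68 + 0.1383·75 = 84.7985
  x_2 = 0.2182·80 + 0.2288·57 + 1.2047·68 + 0.1010·75 = 119.9953
  x_3 = 0.0458·80 + 0.2210·57 + 0.1114·68 + 1.1332·75 = 108.8266

108.8266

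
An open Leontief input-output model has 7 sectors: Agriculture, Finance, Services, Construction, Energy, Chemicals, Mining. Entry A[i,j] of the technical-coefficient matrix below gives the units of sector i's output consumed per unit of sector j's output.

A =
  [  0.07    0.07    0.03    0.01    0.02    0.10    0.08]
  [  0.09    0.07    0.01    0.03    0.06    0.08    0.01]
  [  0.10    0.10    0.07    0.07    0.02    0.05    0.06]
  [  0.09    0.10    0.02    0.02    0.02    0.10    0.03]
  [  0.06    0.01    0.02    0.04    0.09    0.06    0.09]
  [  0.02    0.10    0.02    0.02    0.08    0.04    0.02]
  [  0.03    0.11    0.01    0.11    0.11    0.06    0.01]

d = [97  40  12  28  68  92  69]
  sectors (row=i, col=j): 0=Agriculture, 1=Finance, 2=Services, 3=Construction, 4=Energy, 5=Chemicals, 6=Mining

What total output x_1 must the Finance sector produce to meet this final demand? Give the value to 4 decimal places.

Form M = I − A:
  [  0.93   -0.07   -0.03   -0.01   -0.02   -0.10   -0.08]
  [ -0.09    0.93   -0.01   -0.03   -0.06   -0.08   -0.01]
  [ -0.10   -0.10    0.93   -0.07   -0.02   -0.05   -0.06]
  [ -0.09   -0.10   -0.02    0.98   -0.02   -0.10   -0.03]
  [ -0.06   -0.01   -0.02   -0.04    0.91   -0.06   -0.09]
  [ -0.02   -0.10   -0.02   -0.02   -0.08    0.96   -0.02]
  [ -0.03   -0.11   -0.01   -0.11   -0.11   -0.06    0.99]
Leontief inverse L = M⁻¹:
  [  1.1049    0.1194    0.0431    0.0348    0.0586    0.1410    0.1023]
  [  0.1239    1.1099    0.0219    0.0469    0.0921    0.1194    0.0348]
  [  0.1514    0.1618    1.0886    0.0990    0.0603    0.1057    0.0905]
  [  0.1267    0.1470    0.0328    1.0397    0.0550    0.1422    0.0531]
  [  0.0940    0.0545    0.0328    0.0663    1.1297    0.1009    0.1169]
  [  0.0512    0.1324    0.0298    0.0376    0.1105    1.0729    0.0401]
  [  0.0764    0.1590    0.0238    0.1324    0.1510    0.1106    1.0393]
Total output x = L · d:
  x_0 = 1.1049·97 + 0.1194·40 + 0.0431·12 + 0.0348·28 + 0.0586·68 + 0.1410·92 + 0.1023·69 = 137.4643
  x_1 = 0.1239·97 + 1.1099·40 + 0.0219·12 + 0.0469·28 + 0.0921·68 + 0.1194·92 + 0.0348·69 = 77.6368
  x_2 = 0.1514·97 + 0.1618·40 + 1.0886·12 + 0.0990·28 + 0.0603·68 + 0.1057·92 + 0.0905·69 = 57.0577
  x_3 = 0.1267·97 + 0.1470·40 + 0.0328·12 + 1.0397·28 + 0.0550·68 + 0.1422·92 + 0.0531·69 = 68.1577
  x_4 = 0.0940·97 + 0.0545·40 + 0.0328·12 + 0.0663·28 + 1.1297·68 + 0.1009·92 + 0.1169·69 = 107.7187
  x_5 = 0.0512·97 + 0.1324·40 + 0.0298·12 + 0.0376·28 + 0.1105·68 + 1.0729·92 + 0.0401·69 = 120.6595
  x_6 = 0.0764·97 + 0.1590·40 + 0.0238·12 + 0.1324·28 + 0.1510·68 + 0.1106·92 + 1.0393·69 = 109.9197

77.6368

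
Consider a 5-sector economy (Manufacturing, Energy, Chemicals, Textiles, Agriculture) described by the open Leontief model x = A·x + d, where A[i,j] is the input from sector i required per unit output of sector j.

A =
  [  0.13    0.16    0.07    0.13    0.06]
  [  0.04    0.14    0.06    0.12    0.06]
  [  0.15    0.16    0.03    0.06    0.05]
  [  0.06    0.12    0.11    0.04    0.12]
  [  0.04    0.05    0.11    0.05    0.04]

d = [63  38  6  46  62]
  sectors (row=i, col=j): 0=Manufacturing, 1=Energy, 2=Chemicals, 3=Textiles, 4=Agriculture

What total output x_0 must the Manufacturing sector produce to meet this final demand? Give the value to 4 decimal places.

Form M = I − A:
  [  0.87   -0.16   -0.07   -0.13   -0.06]
  [ -0.04    0.86   -0.06   -0.12   -0.06]
  [ -0.15   -0.16    0.97   -0.06   -0.05]
  [ -0.06   -0.12   -0.11    0.96   -0.12]
  [ -0.04   -0.05   -0.11   -0.05    0.96]
Leontief inverse L = M⁻¹:
  [  1.2083    0.2891    0.1440    0.2154    0.1280]
  [  0.0943    1.2336    0.1162    0.1800    0.1115]
  [  0.2144    0.2677    1.0902    0.1361    0.1039]
  [  0.1227    0.2177    0.1666    1.1047    0.1680]
  [  0.0862    0.1183    0.1456    0.0915    1.0735]
Total output x = L · d:
  x_0 = 1.2083·63 + 0.2891·38 + 0.1440·6 + 0.2154·46 + 0.1280·62 = 105.8190
  x_1 = 0.0943·63 + 1.2336·38 + 0.1162·6 + 0.1800·46 + 0.1115·62 = 68.7095
  x_2 = 0.2144·63 + 0.2677·38 + 1.0902·6 + 0.1361·46 + 0.1039·62 = 42.9264
  x_3 = 0.1227·63 + 0.2177·38 + 0.1666·6 + 1.1047·46 + 0.1680·62 = 78.2332
  x_4 = 0.0862·63 + 0.1183·38 + 0.1456·6 + 0.0915·46 + 1.0735·62 = 81.5644

105.8190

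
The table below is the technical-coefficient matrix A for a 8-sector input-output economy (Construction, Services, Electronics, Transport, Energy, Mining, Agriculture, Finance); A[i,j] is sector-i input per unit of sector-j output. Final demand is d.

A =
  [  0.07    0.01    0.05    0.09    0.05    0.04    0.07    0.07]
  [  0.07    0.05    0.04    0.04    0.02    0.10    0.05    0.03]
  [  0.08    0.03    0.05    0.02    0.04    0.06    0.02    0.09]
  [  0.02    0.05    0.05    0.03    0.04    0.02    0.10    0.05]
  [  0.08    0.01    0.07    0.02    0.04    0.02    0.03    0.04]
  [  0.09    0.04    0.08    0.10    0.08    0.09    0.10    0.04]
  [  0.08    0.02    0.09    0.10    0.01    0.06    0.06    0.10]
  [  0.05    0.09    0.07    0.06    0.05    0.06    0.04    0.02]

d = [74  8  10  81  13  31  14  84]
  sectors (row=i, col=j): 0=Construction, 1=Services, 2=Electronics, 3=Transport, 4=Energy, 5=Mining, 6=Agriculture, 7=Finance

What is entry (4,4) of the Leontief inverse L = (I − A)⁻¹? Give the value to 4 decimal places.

L[4,4] = 1.0633

Form M = I − A:
  [  0.93   -0.01   -0.05   -0.09   -0.05   -0.04   -0.07   -0.07]
  [ -0.07    0.95   -0.04   -0.04   -0.02   -0.10   -0.05   -0.03]
  [ -0.08   -0.03    0.95   -0.02   -0.04   -0.06   -0.02   -0.09]
  [ -0.02   -0.05   -0.05    0.97   -0.04   -0.02   -0.10   -0.05]
  [ -0.08   -0.01   -0.07   -0.02    0.96   -0.02   -0.03   -0.04]
  [ -0.09   -0.04   -0.08   -0.10   -0.08    0.91   -0.10   -0.04]
  [ -0.08   -0.02   -0.09   -0.10   -0.01   -0.06    0.94   -0.10]
  [ -0.05   -0.09   -0.07   -0.06   -0.05   -0.06   -0.04    0.98]
Leontief inverse L = M⁻¹:
  [  1.1213    0.0400    0.1006    0.1372    0.0832    0.0806    0.1186    0.1163]
  [  0.1211    1.0768    0.0869    0.0878    0.0528    0.1436    0.0975    0.0720]
  [  0.1277    0.0575    1.0939    0.0627    0.0716    0.0994    0.0608    0.1277]
  [  0.0639    0.0741    0.0916    1.0685    0.0640    0.0567    0.1362    0.0886]
  [  0.1174    0.0286    0.1036    0.0518    1.0633    0.0484    0.0602    0.0729]
  [  0.1647    0.0785    0.1506    0.1666    0.1265    1.1492    0.1682    0.1057]
  [  0.1398    0.0576    0.1481    0.1555    0.0500    0.1105    1.1169    0.1538]
  [  0.1031    0.1182    0.1174    0.1042    0.0822    0.1052    0.0866    1.0640]
Total output x = L · d:
  x_0 = 1.1213·74 + 0.0400·8 + 0.1006·10 + 0.1372·81 + 0.0832·13 + 0.0806·31 + 0.1186·14 + 0.1163·84 = 110.4302
  x_1 = 0.1211·74 + 1.0768·8 + 0.0869·10 + 0.0878·81 + 0.0528·13 + 0.1436·31 + 0.0975·14 + 0.0720·84 = 38.1146
  x_2 = 0.1277·74 + 0.0575·8 + 1.0939·10 + 0.0627·81 + 0.0716·13 + 0.0994·31 + 0.0608·14 + 0.1277·84 = 41.5147
  x_3 = 0.0639·74 + 0.0741·8 + 0.0916·10 + 1.0685·81 + 0.0640·13 + 0.0567·31 + 0.1362·14 + 0.0886·84 = 104.7223
  x_4 = 0.1174·74 + 0.0286·8 + 0.1036·10 + 0.0518·81 + 1.0633·13 + 0.0484·31 + 0.0602·14 + 0.0729·84 = 36.4499
  x_5 = 0.1647·74 + 0.0785·8 + 0.1506·10 + 0.1666·81 + 0.1265·13 + 1.1492·31 + 0.1682·14 + 0.1057·84 = 76.3164
  x_6 = 0.1398·74 + 0.0576·8 + 0.1481·10 + 0.1555·81 + 0.0500·13 + 0.1105·31 + 1.1169·14 + 0.1538·84 = 57.5098
  x_7 = 0.1031·74 + 0.1182·8 + 0.1174·10 + 0.1042·81 + 0.0822·13 + 0.1052·31 + 0.0866·14 + 1.0640·84 = 113.1052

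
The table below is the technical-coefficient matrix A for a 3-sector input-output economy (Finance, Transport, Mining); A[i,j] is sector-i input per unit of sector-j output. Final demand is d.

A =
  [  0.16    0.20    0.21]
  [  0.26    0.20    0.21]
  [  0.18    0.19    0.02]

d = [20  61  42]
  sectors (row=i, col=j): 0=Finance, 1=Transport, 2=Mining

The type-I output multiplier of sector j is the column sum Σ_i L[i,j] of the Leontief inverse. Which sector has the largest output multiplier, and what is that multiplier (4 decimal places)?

Finance (2.3390)

Form M = I − A:
  [  0.84   -0.20   -0.21]
  [ -0.26    0.80   -0.21]
  [ -0.18   -0.19    0.98]
Leontief inverse L = M⁻¹:
  [  1.4149    0.4486    0.3993]
  [  0.5564    1.4934    0.4392]
  [  0.3677    0.3719    1.1789]
Total output x = L · d:
  x_0 = 1.4149·20 + 0.4486·61 + 0.3993·42 = 72.4305
  x_1 = 0.5564·20 + 1.4934·61 + 0.4392·42 = 120.6735
  x_2 = 0.3677·20 + 0.3719·61 + 1.1789·42 = 79.5566
Output multipliers (column sums of L):
  Finance: 2.3390
  Transport: 2.3139
  Mining: 2.0175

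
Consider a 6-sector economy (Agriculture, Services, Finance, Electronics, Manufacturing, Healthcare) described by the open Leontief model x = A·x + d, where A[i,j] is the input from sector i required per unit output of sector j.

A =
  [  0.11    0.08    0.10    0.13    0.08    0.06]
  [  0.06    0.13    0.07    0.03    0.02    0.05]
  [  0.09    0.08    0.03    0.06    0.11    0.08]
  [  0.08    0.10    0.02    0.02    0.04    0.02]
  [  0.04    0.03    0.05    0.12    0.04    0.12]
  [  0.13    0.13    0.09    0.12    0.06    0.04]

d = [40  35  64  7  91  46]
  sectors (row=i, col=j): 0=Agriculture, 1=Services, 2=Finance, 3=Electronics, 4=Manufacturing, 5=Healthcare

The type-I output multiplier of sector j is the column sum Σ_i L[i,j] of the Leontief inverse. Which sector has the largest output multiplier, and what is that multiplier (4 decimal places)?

Form M = I − A:
  [  0.89   -0.08   -0.10   -0.13   -0.08   -0.06]
  [ -0.06    0.87   -0.07   -0.03   -0.02   -0.05]
  [ -0.09   -0.08    0.97   -0.06   -0.11   -0.08]
  [ -0.08   -0.10   -0.02    0.98   -0.04   -0.02]
  [ -0.04   -0.03   -0.05   -0.12    0.96   -0.12]
  [ -0.13   -0.13   -0.09   -0.12   -0.06    0.96]
Leontief inverse L = M⁻¹:
  [  1.1927    0.1700    0.1574    0.2042    0.1368    0.1179]
  [  0.1137    1.1937    0.1104    0.0758    0.0556    0.0870]
  [  0.1568    0.1530    1.0807    0.1263    0.1534    0.1296]
  [  0.1207    0.1474    0.0530    1.0584    0.0664    0.0500]
  [  0.1031    0.0987    0.0917    0.1739    1.0799    0.1578]
  [  0.2131    0.2236    0.1499    0.1929    0.1162    1.0977]
Total output x = L · d:
  x_0 = 1.1927·40 + 0.1700·35 + 0.1574·64 + 0.2042·7 + 0.1368·91 + 0.1179·46 = 83.0371
  x_1 = 0.1137·40 + 1.1937·35 + 0.1104·64 + 0.0758·7 + 0.0556·91 + 0.0870·46 = 62.9775
  x_2 = 0.1568·40 + 0.1530·35 + 1.0807·64 + 0.1263·7 + 0.1534·91 + 0.1296·46 = 101.5986
  x_3 = 0.1207·40 + 0.1474·35 + 0.0530·64 + 1.0584·7 + 0.0664·91 + 0.0500·46 = 29.1306
  x_4 = 0.1031·40 + 0.0987·35 + 0.0917·64 + 0.1739·7 + 1.0799·91 + 0.1578·46 = 120.1985
  x_5 = 0.2131·40 + 0.2236·35 + 0.1499·64 + 0.1929·7 + 0.1162·91 + 1.0977·46 = 88.3681
Output multipliers (column sums of L):
  Agriculture: 1.9001
  Services: 1.9863
  Finance: 1.6430
  Electronics: 1.8316
  Manufacturing: 1.6085
  Healthcare: 1.6400

Services (1.9863)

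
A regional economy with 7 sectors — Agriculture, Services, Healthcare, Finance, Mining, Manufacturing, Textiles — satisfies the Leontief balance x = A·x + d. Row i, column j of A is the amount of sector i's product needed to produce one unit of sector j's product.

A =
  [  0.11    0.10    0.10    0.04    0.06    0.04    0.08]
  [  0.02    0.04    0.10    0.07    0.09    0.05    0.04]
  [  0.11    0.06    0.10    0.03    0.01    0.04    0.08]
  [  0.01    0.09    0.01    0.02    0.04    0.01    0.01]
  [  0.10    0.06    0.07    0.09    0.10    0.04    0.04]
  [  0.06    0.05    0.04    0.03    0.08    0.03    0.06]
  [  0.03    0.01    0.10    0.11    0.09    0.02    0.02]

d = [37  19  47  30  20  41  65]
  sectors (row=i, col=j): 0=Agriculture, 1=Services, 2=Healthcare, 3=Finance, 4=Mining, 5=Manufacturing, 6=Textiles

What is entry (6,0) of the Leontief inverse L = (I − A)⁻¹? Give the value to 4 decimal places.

L[6,0] = 0.0727

Form M = I − A:
  [  0.89   -0.10   -0.10   -0.04   -0.06   -0.04   -0.08]
  [ -0.02    0.96   -0.10   -0.07   -0.09   -0.05   -0.04]
  [ -0.11   -0.06    0.90   -0.03   -0.01   -0.04   -0.08]
  [ -0.01   -0.09   -0.01    0.98   -0.04   -0.01   -0.01]
  [ -0.10   -0.06   -0.07   -0.09    0.90   -0.04   -0.04]
  [ -0.06   -0.05   -0.04   -0.03   -0.08    0.97   -0.06]
  [ -0.03   -0.01   -0.10   -0.11   -0.09   -0.02    0.98]
Leontief inverse L = M⁻¹:
  [  1.1721    0.1541    0.1748    0.0915    0.1186    0.0719    0.1264]
  [  0.0663    1.0808    0.1503    0.1071    0.1327    0.0727    0.0728]
  [  0.1613    0.1041    1.1618    0.0700    0.0549    0.0654    0.1192]
  [  0.0279    0.1079    0.0353    1.0396    0.0636    0.0220    0.0241]
  [  0.1577    0.1141    0.1336    0.1359    1.1548    0.0686    0.0812]
  [  0.1009    0.0854    0.0875    0.0662    0.1215    1.0506    0.0888]
  [  0.0727    0.0507    0.1434    0.1416    0.1263    0.0398    1.0492]
Total output x = L · d:
  x_0 = 1.1721·37 + 0.1541·19 + 0.1748·47 + 0.0915·30 + 0.1186·20 + 0.0719·41 + 0.1264·65 = 70.7968
  x_1 = 0.0663·37 + 1.0808·19 + 0.1503·47 + 0.1071·30 + 0.1327·20 + 0.0727·41 + 0.0728·65 = 43.6311
  x_2 = 0.1613·37 + 0.1041·19 + 1.1618·47 + 0.0700·30 + 0.0549·20 + 0.0654·41 + 0.1192·65 = 76.1776
  x_3 = 0.0279·37 + 0.1079·19 + 0.0353·47 + 1.0396·30 + 0.0636·20 + 0.0220·41 + 0.0241·65 = 39.6689
  x_4 = 0.1577·37 + 0.1141·19 + 0.1336·47 + 0.1359·30 + 1.1548·20 + 0.0686·41 + 0.0812·65 = 49.5436
  x_5 = 0.1009·37 + 0.0854·19 + 0.0875·47 + 0.0662·30 + 0.1215·20 + 1.0506·41 + 0.0888·65 = 62.7317
  x_6 = 0.0727·37 + 0.0507·19 + 0.1434·47 + 0.1416·30 + 0.1263·20 + 0.0398·41 + 1.0492·65 = 86.9950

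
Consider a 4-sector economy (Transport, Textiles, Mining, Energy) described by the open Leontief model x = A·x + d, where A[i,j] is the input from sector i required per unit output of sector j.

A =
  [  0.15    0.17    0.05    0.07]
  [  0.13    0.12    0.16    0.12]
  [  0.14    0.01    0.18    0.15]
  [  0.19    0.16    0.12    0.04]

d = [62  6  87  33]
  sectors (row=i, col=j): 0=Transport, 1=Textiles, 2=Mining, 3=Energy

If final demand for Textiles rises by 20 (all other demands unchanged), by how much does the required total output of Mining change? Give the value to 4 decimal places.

2.2490

Form M = I − A:
  [  0.85   -0.17   -0.05   -0.07]
  [ -0.13    0.88   -0.16   -0.12]
  [ -0.14   -0.01    0.82   -0.15]
  [ -0.19   -0.16   -0.12    0.96]
Leontief inverse L = M⁻¹:
  [  1.2780    0.2762    0.1540    0.1518]
  [  0.2861    1.2351    0.2907    0.2207]
  [  0.2832    0.1125    1.2934    0.2368]
  [  0.3360    0.2746    0.2406    1.1381]
Total output x = L · d:
  x_0 = 1.2780·62 + 0.2762·6 + 0.1540·87 + 0.1518·33 = 99.3052
  x_1 = 0.2861·62 + 1.2351·6 + 0.2907·87 + 0.2207·33 = 57.7239
  x_2 = 0.2832·62 + 0.1125·6 + 1.2934·87 + 0.2368·33 = 138.5678
  x_3 = 0.3360·62 + 0.2746·6 + 0.2406·87 + 1.1381·33 = 80.9708
Δx_2 = L[2,1] · Δd_1 = 0.1125 · 20 = 2.2490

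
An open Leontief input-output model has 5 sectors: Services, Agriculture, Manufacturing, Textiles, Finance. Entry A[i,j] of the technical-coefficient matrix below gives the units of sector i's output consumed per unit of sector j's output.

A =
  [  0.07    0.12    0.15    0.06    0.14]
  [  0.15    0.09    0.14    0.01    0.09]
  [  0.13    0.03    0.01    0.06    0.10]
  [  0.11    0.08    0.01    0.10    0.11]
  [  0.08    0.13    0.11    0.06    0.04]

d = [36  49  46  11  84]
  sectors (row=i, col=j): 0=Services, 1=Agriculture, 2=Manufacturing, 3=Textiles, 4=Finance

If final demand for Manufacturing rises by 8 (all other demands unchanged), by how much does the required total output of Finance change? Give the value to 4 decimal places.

1.4174

Form M = I − A:
  [  0.93   -0.12   -0.15   -0.06   -0.14]
  [ -0.15    0.91   -0.14   -0.01   -0.09]
  [ -0.13   -0.03    0.99   -0.06   -0.10]
  [ -0.11   -0.08   -0.01    0.90   -0.11]
  [ -0.08   -0.13   -0.11   -0.06    0.96]
Leontief inverse L = M⁻¹:
  [  1.1736    0.2047    0.2332    0.1112    0.2274]
  [  0.2408    1.1677    0.2215    0.0554    0.1740]
  [  0.1893    0.0913    1.0703    0.0956    0.1586]
  [  0.1870    0.1537    0.0817    1.1428    0.1811]
  [  0.1638    0.1953    0.1772    0.0991    1.1137]
Total output x = L · d:
  x_0 = 1.1736·36 + 0.2047·49 + 0.2332·46 + 0.1112·11 + 0.2274·84 = 83.3271
  x_1 = 0.2408·36 + 1.1677·49 + 0.2215·46 + 0.0554·11 + 0.1740·84 = 91.3022
  x_2 = 0.1893·36 + 0.0913·49 + 1.0703·46 + 0.0956·11 + 0.1586·84 = 74.8942
  x_3 = 0.1870·36 + 0.1537·49 + 0.0817·46 + 1.1428·11 + 0.1811·84 = 45.8076
  x_4 = 0.1638·36 + 0.1953·49 + 0.1772·46 + 0.0991·11 + 1.1137·84 = 118.2524
Δx_4 = L[4,2] · Δd_2 = 0.1772 · 8 = 1.4174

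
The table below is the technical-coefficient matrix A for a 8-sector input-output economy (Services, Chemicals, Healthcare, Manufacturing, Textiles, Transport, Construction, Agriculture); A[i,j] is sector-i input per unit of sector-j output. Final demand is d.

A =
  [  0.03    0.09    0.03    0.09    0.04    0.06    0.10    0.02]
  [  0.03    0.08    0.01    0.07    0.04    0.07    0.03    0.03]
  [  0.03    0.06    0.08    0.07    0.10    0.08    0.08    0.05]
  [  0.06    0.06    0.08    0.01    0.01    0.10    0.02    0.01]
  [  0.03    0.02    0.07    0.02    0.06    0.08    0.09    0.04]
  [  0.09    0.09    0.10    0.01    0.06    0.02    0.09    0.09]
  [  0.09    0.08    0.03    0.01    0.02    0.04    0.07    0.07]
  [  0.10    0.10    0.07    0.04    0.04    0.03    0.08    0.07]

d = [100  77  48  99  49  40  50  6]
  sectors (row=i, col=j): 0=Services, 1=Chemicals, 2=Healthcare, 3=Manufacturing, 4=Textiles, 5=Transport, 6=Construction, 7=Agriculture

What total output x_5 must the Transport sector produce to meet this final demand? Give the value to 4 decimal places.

97.6109

Form M = I − A:
  [  0.97   -0.09   -0.03   -0.09   -0.04   -0.06   -0.10   -0.02]
  [ -0.03    0.92   -0.01   -0.07   -0.04   -0.07   -0.03   -0.03]
  [ -0.03   -0.06    0.92   -0.07   -0.10   -0.08   -0.08   -0.05]
  [ -0.06   -0.06   -0.08    0.99   -0.01   -0.10   -0.02   -0.01]
  [ -0.03   -0.02   -0.07   -0.02    0.94   -0.08   -0.09   -0.04]
  [ -0.09   -0.09   -0.10   -0.01   -0.06    0.98   -0.09   -0.09]
  [ -0.09   -0.08   -0.03   -0.01   -0.02   -0.04    0.93   -0.07]
  [ -0.10   -0.10   -0.07   -0.04   -0.04   -0.03   -0.08    0.93]
Leontief inverse L = M⁻¹:
  [  1.0779    0.1500    0.0742    0.1203    0.0741    0.1091    0.1525    0.0585]
  [  0.0672    1.1276    0.0466    0.0948    0.0678    0.1084    0.0719    0.0602]
  [  0.0878    0.1308    1.1396    0.1078    0.1481    0.1400    0.1505    0.0998]
  [  0.0963    0.1100    0.1186    1.0397    0.0445    0.1373    0.0678    0.0435]
  [  0.0761    0.0755    0.1153    0.0486    1.0974    0.1225    0.1466    0.0809]
  [  0.1461    0.1650    0.1528    0.0561    0.1083    1.0790    0.1622    0.1386]
  [  0.1334    0.1386    0.0673    0.0442    0.0528    0.0815    1.1229    0.1061]
  [  0.1533    0.1725    0.1195    0.0837    0.0836    0.0869    0.1465    1.1145]
Total output x = L · d:
  x_0 = 1.0779·100 + 0.1500·77 + 0.0742·48 + 0.1203·99 + 0.0741·49 + 0.1091·40 + 0.1525·50 + 0.0585·6 = 150.7898
  x_1 = 0.0672·100 + 1.1276·77 + 0.0466·48 + 0.0948·99 + 0.0678·49 + 0.1084·40 + 0.0719·50 + 0.0602·6 = 116.7779
  x_2 = 0.0878·100 + 0.1308·77 + 1.1396·48 + 0.1078·99 + 0.1481·49 + 0.1400·40 + 0.1505·50 + 0.0998·6 = 105.1946
  x_3 = 0.0963·100 + 0.1100·77 + 0.1186·48 + 1.0397·99 + 0.0445·49 + 0.1373·40 + 0.0678·50 + 0.0435·6 = 138.0409
  x_4 = 0.0761·100 + 0.0755·77 + 0.1153·48 + 0.0486·99 + 1.0974·49 + 0.1225·40 + 0.1466·50 + 0.0809·6 = 90.2594
  x_5 = 0.1461·100 + 0.1650·77 + 0.1528·48 + 0.0561·99 + 0.1083·49 + 1.0790·40 + 0.1622·50 + 0.1386·6 = 97.6109
  x_6 = 0.1334·100 + 0.1386·77 + 0.0673·48 + 0.0442·99 + 0.0528·49 + 0.0815·40 + 1.1229·50 + 0.1061·6 = 94.2519
  x_7 = 0.1533·100 + 0.1725·77 + 0.1195·48 + 0.0837·99 + 0.0836·49 + 0.0869·40 + 0.1465·50 + 1.1145·6 = 64.2160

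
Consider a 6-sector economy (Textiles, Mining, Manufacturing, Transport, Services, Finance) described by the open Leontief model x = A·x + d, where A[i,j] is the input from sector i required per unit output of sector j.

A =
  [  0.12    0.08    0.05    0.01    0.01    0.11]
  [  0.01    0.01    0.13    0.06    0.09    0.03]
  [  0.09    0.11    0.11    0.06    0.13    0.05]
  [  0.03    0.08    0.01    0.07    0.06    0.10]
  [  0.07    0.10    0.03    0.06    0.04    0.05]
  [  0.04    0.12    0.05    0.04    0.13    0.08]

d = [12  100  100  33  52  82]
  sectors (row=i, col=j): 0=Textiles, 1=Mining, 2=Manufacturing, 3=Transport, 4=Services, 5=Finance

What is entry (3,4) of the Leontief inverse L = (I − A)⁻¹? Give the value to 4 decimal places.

Form M = I − A:
  [  0.88   -0.08   -0.05   -0.01   -0.01   -0.11]
  [ -0.01    0.99   -0.13   -0.06   -0.09   -0.03]
  [ -0.09   -0.11    0.89   -0.06   -0.13   -0.05]
  [ -0.03   -0.08   -0.01    0.93   -0.06   -0.10]
  [ -0.07   -0.10   -0.03   -0.06    0.96   -0.05]
  [ -0.04   -0.12   -0.05   -0.04   -0.13    0.92]
Leontief inverse L = M⁻¹:
  [  1.1609    0.1325    0.0958    0.0378    0.0610    0.1558]
  [  0.0462    1.0618    0.1671    0.0915    0.1374    0.0666]
  [  0.1465    0.1842    1.1728    0.1067    0.1991    0.1097]
  [  0.0583    0.1262    0.0454    1.0998    0.1061    0.1389]
  [  0.1019    0.1433    0.0692    0.0885    1.0831    0.0891]
  [  0.0814    0.1800    0.1014    0.0797    0.1891    1.1270]
Total output x = L · d:
  x_0 = 1.1609·12 + 0.1325·100 + 0.0958·100 + 0.0378·33 + 0.0610·52 + 0.1558·82 = 53.9570
  x_1 = 0.0462·12 + 1.0618·100 + 0.1671·100 + 0.0915·33 + 0.1374·52 + 0.0666·82 = 139.0678
  x_2 = 0.1465·12 + 0.1842·100 + 1.1728·100 + 0.1067·33 + 0.1991·52 + 0.1097·82 = 160.3253
  x_3 = 0.0583·12 + 0.1262·100 + 0.0454·100 + 1.0998·33 + 0.1061·52 + 0.1389·82 = 71.0626
  x_4 = 0.1019·12 + 0.1433·100 + 0.0692·100 + 0.0885·33 + 1.0831·52 + 0.0891·82 = 89.0179
  x_5 = 0.0814·12 + 0.1800·100 + 0.1014·100 + 0.0797·33 + 0.1891·52 + 1.1270·82 = 133.9973

L[3,4] = 0.1061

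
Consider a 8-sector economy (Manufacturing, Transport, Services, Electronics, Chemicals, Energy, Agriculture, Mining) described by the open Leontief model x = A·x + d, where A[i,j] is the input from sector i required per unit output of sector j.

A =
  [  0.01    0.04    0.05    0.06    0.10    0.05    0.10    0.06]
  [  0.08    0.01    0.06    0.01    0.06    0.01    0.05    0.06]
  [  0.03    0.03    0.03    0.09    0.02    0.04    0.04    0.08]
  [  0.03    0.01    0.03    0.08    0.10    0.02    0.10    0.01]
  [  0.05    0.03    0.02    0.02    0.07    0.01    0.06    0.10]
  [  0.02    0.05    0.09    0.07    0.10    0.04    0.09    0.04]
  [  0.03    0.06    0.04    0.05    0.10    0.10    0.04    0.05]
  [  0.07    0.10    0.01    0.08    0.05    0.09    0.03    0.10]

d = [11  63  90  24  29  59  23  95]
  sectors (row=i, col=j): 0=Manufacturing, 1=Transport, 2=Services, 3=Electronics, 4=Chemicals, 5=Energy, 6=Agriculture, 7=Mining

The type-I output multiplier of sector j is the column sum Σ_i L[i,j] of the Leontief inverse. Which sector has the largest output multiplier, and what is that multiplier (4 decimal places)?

Chemicals (2.0519)

Form M = I − A:
  [  0.99   -0.04   -0.05   -0.06   -0.10   -0.05   -0.10   -0.06]
  [ -0.08    0.99   -0.06   -0.01   -0.06   -0.01   -0.05   -0.06]
  [ -0.03   -0.03    0.97   -0.09   -0.02   -0.04   -0.04   -0.08]
  [ -0.03   -0.01   -0.03    0.92   -0.10   -0.02   -0.10   -0.01]
  [ -0.05   -0.03   -0.02   -0.02    0.93   -0.01   -0.06   -0.10]
  [ -0.02   -0.05   -0.09   -0.07   -0.10    0.96   -0.09   -0.04]
  [ -0.03   -0.06   -0.04   -0.05   -0.10   -0.10    0.96   -0.05]
  [ -0.07   -0.10   -0.01   -0.08   -0.05   -0.09   -0.03    0.90]
Leontief inverse L = M⁻¹:
  [  1.0443    0.0755    0.0806    0.1050    0.1618    0.0885    0.1490    0.1132]
  [  0.1036    1.0379    0.0814    0.0449    0.1038    0.0402    0.0863    0.1019]
  [  0.0562    0.0580    1.0539    0.1289    0.0689    0.0703    0.0808    0.1180]
  [  0.0549    0.0359    0.0537    1.1154    0.1526    0.0498    0.1418    0.0503]
  [  0.0785    0.0616    0.0421    0.0554    1.1174    0.0430    0.0973    0.1452]
  [  0.0552    0.0848    0.1220    0.1181    0.1631    1.0784    0.1418    0.0954]
  [  0.0640    0.0941    0.0739    0.0945    0.1621    0.1344    1.0921    0.1028]
  [  0.1102    0.1401    0.0488    0.1318    0.1222    0.1313    0.0907    1.1581]
Total output x = L · d:
  x_0 = 1.0443·11 + 0.0755·63 + 0.0806·90 + 0.1050·24 + 0.1618·29 + 0.0885·59 + 0.1490·23 + 0.1132·95 = 50.1153
  x_1 = 0.1036·11 + 1.0379·63 + 0.0814·90 + 0.0449·24 + 0.1038·29 + 0.0402·59 + 0.0863·23 + 0.1019·95 = 91.9804
  x_2 = 0.0562·11 + 0.0580·63 + 1.0539·90 + 0.1289·24 + 0.0689·29 + 0.0703·59 + 0.0808·23 + 0.1180·95 = 121.4292
  x_3 = 0.0549·11 + 0.0359·63 + 0.0537·90 + 1.1154·24 + 0.1526·29 + 0.0498·59 + 0.1418·23 + 0.0503·95 = 49.8647
  x_4 = 0.0785·11 + 0.0616·63 + 0.0421·90 + 0.0554·24 + 1.1174·29 + 0.0430·59 + 0.0973·23 + 0.1452·95 = 60.8364
  x_5 = 0.0552·11 + 0.0848·63 + 0.1220·90 + 0.1181·24 + 0.1631·29 + 1.0784·59 + 0.1418·23 + 0.0954·95 = 100.4373
  x_6 = 0.0640·11 + 0.0941·63 + 0.0739·90 + 0.0945·24 + 0.1621·29 + 0.1344·59 + 1.0921·23 + 0.1028·95 = 63.0720
  x_7 = 0.1102·11 + 0.1401·63 + 0.0488·90 + 0.1318·24 + 0.1222·29 + 0.1313·59 + 0.0907·23 + 1.1581·95 = 140.9810
Output multipliers (column sums of L):
  Manufacturing: 1.5668
  Transport: 1.5878
  Services: 1.5564
  Electronics: 1.7938
  Chemicals: 2.0519
  Energy: 1.6359
  Agriculture: 1.8798
  Mining: 1.8848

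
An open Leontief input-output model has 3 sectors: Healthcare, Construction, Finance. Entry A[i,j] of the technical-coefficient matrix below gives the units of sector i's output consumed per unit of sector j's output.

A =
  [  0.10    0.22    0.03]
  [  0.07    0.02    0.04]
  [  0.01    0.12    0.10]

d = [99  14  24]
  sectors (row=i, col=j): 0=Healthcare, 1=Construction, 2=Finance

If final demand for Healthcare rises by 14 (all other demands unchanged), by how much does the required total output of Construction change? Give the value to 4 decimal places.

Form M = I − A:
  [  0.90   -0.22   -0.03]
  [ -0.07    0.98   -0.04]
  [ -0.01   -0.12    0.90]
Leontief inverse L = M⁻¹:
  [  1.1319    0.2601    0.0493]
  [  0.0818    1.0448    0.0492]
  [  0.0235    0.1422    1.1182]
Total output x = L · d:
  x_0 = 1.1319·99 + 0.2601·14 + 0.0493·24 = 116.8821
  x_1 = 0.0818·99 + 1.0448·14 + 0.0492·24 = 23.9060
  x_2 = 0.0235·99 + 0.1422·14 + 1.1182·24 = 31.1528
Δx_1 = L[1,0] · Δd_0 = 0.0818 · 14 = 1.1453

1.1453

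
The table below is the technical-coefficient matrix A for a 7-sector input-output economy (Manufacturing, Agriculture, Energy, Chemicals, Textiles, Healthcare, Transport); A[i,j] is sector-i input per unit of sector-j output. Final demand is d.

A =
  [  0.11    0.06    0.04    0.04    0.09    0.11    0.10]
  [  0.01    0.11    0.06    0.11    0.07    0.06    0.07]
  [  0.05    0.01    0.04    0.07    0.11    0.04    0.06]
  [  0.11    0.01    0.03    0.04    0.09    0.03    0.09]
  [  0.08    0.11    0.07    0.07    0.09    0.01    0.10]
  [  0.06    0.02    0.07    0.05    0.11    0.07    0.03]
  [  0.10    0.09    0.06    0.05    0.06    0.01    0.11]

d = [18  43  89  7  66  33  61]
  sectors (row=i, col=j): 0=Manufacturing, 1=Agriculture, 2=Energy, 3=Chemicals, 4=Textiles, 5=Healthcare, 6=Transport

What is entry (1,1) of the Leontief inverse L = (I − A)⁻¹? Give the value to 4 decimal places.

Form M = I − A:
  [  0.89   -0.06   -0.04   -0.04   -0.09   -0.11   -0.10]
  [ -0.01    0.89   -0.06   -0.11   -0.07   -0.06   -0.07]
  [ -0.05   -0.01    0.96   -0.07   -0.11   -0.04   -0.06]
  [ -0.11   -0.01   -0.03    0.96   -0.09   -0.03   -0.09]
  [ -0.08   -0.11   -0.07   -0.07    0.91   -0.01   -0.10]
  [ -0.06   -0.02   -0.07   -0.05   -0.11    0.93   -0.03]
  [ -0.10   -0.09   -0.06   -0.05   -0.06   -0.01    0.89]
Leontief inverse L = M⁻¹:
  [  1.1913    0.1274    0.0974    0.1026    0.1813    0.1606    0.1866]
  [  0.0761    1.1670    0.1083    0.1682    0.1484    0.0975    0.1446]
  [  0.1091    0.0561    1.0786    0.1123    0.1731    0.0697    0.1225]
  [  0.1751    0.0617    0.0712    1.0843    0.1564    0.0661    0.1588]
  [  0.1559    0.1788    0.1232    0.1342    1.1751    0.0543    0.1873]
  [  0.1201    0.0669    0.1117    0.0963    0.1797    1.1046    0.0935]
  [  0.1706    0.1524    0.1082    0.1072    0.1371    0.0524    1.1900]
Total output x = L · d:
  x_0 = 1.1913·18 + 0.1274·43 + 0.0974·89 + 0.1026·7 + 0.1813·66 + 0.1606·33 + 0.1866·61 = 64.9543
  x_1 = 0.0761·18 + 1.1670·43 + 0.1083·89 + 0.1682·7 + 0.1484·66 + 0.0975·33 + 0.1446·61 = 84.2019
  x_2 = 0.1091·18 + 0.0561·43 + 1.0786·89 + 0.1123·7 + 0.1731·66 + 0.0697·33 + 0.1225·61 = 122.3563
  x_3 = 0.1751·18 + 0.0617·43 + 0.0712·89 + 1.0843·7 + 0.1564·66 + 0.0661·33 + 0.1588·61 = 41.9134
  x_4 = 0.1559·18 + 0.1788·43 + 0.1232·89 + 0.1342·7 + 1.1751·66 + 0.0543·33 + 0.1873·61 = 113.1769
  x_5 = 0.1201·18 + 0.0669·43 + 0.1117·89 + 0.0963·7 + 0.1797·66 + 1.1046·33 + 0.0935·61 = 69.6693
  x_6 = 0.1706·18 + 0.1524·43 + 0.1082·89 + 0.1072·7 + 0.1371·66 + 0.0524·33 + 1.1900·61 = 103.3685

L[1,1] = 1.1670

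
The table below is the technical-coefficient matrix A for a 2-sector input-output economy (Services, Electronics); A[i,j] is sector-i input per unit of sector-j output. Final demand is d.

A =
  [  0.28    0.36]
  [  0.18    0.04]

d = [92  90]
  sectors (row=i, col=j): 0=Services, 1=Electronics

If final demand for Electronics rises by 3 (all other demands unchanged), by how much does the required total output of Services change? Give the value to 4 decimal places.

Form M = I − A:
  [  0.72   -0.36]
  [ -0.18    0.96]
Leontief inverse L = M⁻¹:
  [  1.5326    0.5747]
  [  0.2874    1.1494]
Total output x = L · d:
  x_0 = 1.5326·92 + 0.5747·90 = 192.7203
  x_1 = 0.2874·92 + 1.1494·90 = 129.8851
Δx_0 = L[0,1] · Δd_1 = 0.5747 · 3 = 1.7241

1.7241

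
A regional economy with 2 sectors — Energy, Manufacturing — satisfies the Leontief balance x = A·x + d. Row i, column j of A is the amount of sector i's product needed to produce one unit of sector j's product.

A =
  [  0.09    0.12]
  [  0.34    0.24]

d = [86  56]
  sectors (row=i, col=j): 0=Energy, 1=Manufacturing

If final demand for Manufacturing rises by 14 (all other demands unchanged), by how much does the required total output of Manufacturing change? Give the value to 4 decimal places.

Form M = I − A:
  [  0.91   -0.12]
  [ -0.34    0.76]
Leontief inverse L = M⁻¹:
  [  1.1678    0.1844]
  [  0.5224    1.3983]
Total output x = L · d:
  x_0 = 1.1678·86 + 0.1844·56 = 110.7560
  x_1 = 0.5224·86 + 1.3983·56 = 123.2329
Δx_1 = L[1,1] · Δd_1 = 1.3983 · 14 = 19.5759

19.5759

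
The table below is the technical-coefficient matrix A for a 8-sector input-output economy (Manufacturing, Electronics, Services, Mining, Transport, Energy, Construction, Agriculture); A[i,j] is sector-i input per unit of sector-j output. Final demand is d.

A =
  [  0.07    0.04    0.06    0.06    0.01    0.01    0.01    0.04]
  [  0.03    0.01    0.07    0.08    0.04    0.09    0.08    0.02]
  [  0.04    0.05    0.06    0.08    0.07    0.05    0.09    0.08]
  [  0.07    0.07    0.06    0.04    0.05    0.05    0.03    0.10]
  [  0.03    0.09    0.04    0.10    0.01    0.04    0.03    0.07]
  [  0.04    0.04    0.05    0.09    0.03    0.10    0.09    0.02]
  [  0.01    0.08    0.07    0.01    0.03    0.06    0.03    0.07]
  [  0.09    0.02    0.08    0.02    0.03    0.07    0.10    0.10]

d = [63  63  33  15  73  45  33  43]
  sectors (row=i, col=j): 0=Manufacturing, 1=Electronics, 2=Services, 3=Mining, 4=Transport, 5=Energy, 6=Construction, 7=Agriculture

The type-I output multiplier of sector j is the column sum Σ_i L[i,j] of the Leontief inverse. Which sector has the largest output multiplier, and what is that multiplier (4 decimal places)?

Form M = I − A:
  [  0.93   -0.04   -0.06   -0.06   -0.01   -0.01   -0.01   -0.04]
  [ -0.03    0.99   -0.07   -0.08   -0.04   -0.09   -0.08   -0.02]
  [ -0.04   -0.05    0.94   -0.08   -0.07   -0.05   -0.09   -0.08]
  [ -0.07   -0.07   -0.06    0.96   -0.05   -0.05   -0.03   -0.10]
  [ -0.03   -0.09   -0.04   -0.10    0.99   -0.04   -0.03   -0.07]
  [ -0.04   -0.04   -0.05   -0.09   -0.03    0.90   -0.09   -0.02]
  [ -0.01   -0.08   -0.07   -0.01   -0.03   -0.06    0.97   -0.07]
  [ -0.09   -0.02   -0.08   -0.02   -0.03   -0.07   -0.10    0.90]
Leontief inverse L = M⁻¹:
  [  1.0985    0.0645    0.0934    0.0905    0.0295    0.0387    0.0403    0.0749]
  [  0.0640    1.0502    0.1152    0.1235    0.0674    0.1355    0.1235    0.0680]
  [  0.0841    0.0972    1.1175    0.1314    0.1023    0.1052    0.1441    0.1413]
  [  0.1128    0.1081    0.1125    1.0887    0.0786    0.0996    0.0816    0.1530]
  [  0.0677    0.1234    0.0869    0.1411    1.0375    0.0861    0.0755    0.1176]
  [  0.0769    0.0822    0.0996    0.1369    0.0592    1.1505    0.1369    0.0701]
  [  0.0404    0.1089    0.1110    0.0496    0.0542    0.1028    1.0747    0.1097]
  [  0.1340    0.0634    0.1367    0.0685    0.0605    0.1222    0.1540    1.1576]
Total output x = L · d:
  x_0 = 1.0985·63 + 0.0645·63 + 0.0934·33 + 0.0905·15 + 0.0295·73 + 0.0387·45 + 0.0403·33 + 0.0749·43 = 86.1587
  x_1 = 0.0640·63 + 1.0502·63 + 0.1152·33 + 0.1235·15 + 0.0674·73 + 0.1355·45 + 0.1235·33 + 0.0680·43 = 93.8678
  x_2 = 0.0841·63 + 0.0972·63 + 1.1175·33 + 0.1314·15 + 0.1023·73 + 0.1052·45 + 0.1441·33 + 0.1413·43 = 73.3078
  x_3 = 0.1128·63 + 0.1081·63 + 0.1125·33 + 1.0887·15 + 0.0786·73 + 0.0996·45 + 0.0816·33 + 0.1530·43 = 53.4491
  x_4 = 0.0677·63 + 0.1234·63 + 0.0869·33 + 0.1411·15 + 1.0375·73 + 0.0861·45 + 0.0755·33 + 0.1176·43 = 104.1812
  x_5 = 0.0769·63 + 0.0822·63 + 0.0996·33 + 0.1369·15 + 0.0592·73 + 1.1505·45 + 0.1369·33 + 0.0701·43 = 78.9875
  x_6 = 0.0404·63 + 0.1089·63 + 0.1110·33 + 0.0496·15 + 0.0542·73 + 0.1028·45 + 1.0747·33 + 0.1097·43 = 62.5715
  x_7 = 0.1340·63 + 0.0634·63 + 0.1367·33 + 0.0685·15 + 0.0605·73 + 0.1222·45 + 0.1540·33 + 1.1576·43 = 82.7522
Output multipliers (column sums of L):
  Manufacturing: 1.6784
  Electronics: 1.6978
  Services: 1.8729
  Mining: 1.8303
  Transport: 1.4891
  Energy: 1.8407
  Construction: 1.8306
  Agriculture: 1.8924

Agriculture (1.8924)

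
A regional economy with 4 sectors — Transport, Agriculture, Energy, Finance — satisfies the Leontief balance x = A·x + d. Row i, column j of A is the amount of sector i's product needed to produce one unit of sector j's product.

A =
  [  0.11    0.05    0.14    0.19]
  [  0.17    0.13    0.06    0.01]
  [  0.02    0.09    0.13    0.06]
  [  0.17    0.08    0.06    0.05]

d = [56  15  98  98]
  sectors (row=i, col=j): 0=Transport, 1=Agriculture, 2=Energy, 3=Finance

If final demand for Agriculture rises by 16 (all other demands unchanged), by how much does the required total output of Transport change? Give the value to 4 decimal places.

1.8392

Form M = I − A:
  [  0.89   -0.05   -0.14   -0.19]
  [ -0.17    0.87   -0.06   -0.01]
  [ -0.02   -0.09    0.87   -0.06]
  [ -0.17   -0.08   -0.06    0.95]
Leontief inverse L = M⁻¹:
  [  1.1991    0.1149    0.2185    0.2548]
  [  0.2418    1.1826    0.1252    0.0687]
  [  0.0691    0.1338    1.1759    0.0895]
  [  0.2393    0.1286    0.1239    1.1097]
Total output x = L · d:
  x_0 = 1.1991·56 + 0.1149·15 + 0.2185·98 + 0.2548·98 = 115.2596
  x_1 = 0.2418·56 + 1.1826·15 + 0.1252·98 + 0.0687·98 = 50.2871
  x_2 = 0.0691·56 + 0.1338·15 + 1.1759·98 + 0.0895·98 = 129.8900
  x_3 = 0.2393·56 + 0.1286·15 + 0.1239·98 + 1.1097·98 = 136.2216
Δx_0 = L[0,1] · Δd_1 = 0.1149 · 16 = 1.8392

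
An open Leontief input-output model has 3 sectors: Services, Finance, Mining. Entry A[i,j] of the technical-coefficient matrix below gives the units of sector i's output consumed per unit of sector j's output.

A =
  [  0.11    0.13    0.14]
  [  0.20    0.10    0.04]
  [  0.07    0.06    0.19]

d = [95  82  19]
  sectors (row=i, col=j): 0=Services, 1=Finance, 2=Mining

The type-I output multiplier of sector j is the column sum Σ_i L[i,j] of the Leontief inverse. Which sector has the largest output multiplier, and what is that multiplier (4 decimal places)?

Form M = I − A:
  [  0.89   -0.13   -0.14]
  [ -0.20    0.90   -0.04]
  [ -0.07   -0.06    0.81]
Leontief inverse L = M⁻¹:
  [  1.1819    0.1850    0.2134]
  [  0.2681    1.1567    0.1035]
  [  0.1220    0.1017    1.2607]
Total output x = L · d:
  x_0 = 1.1819·95 + 0.1850·82 + 0.2134·19 = 131.5058
  x_1 = 0.2681·95 + 1.1567·82 + 0.1035·19 = 122.2848
  x_2 = 0.1220·95 + 0.1017·82 + 1.2607·19 = 43.8796
Output multipliers (column sums of L):
  Services: 1.5720
  Finance: 1.4434
  Mining: 1.5776

Mining (1.5776)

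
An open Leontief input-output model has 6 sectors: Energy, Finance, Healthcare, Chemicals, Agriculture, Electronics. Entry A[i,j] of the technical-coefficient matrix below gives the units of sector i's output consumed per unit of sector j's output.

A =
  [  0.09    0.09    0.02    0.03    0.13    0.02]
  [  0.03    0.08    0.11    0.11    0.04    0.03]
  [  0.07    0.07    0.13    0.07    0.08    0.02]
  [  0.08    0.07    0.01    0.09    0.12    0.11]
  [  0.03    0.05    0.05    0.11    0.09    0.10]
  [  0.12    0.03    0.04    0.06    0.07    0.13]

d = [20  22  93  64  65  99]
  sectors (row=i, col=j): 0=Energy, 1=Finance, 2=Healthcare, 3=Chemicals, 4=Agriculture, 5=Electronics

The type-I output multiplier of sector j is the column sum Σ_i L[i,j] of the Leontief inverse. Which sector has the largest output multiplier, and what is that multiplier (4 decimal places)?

Agriculture (1.9376)

Form M = I − A:
  [  0.91   -0.09   -0.02   -0.03   -0.13   -0.02]
  [ -0.03    0.92   -0.11   -0.11   -0.04   -0.03]
  [ -0.07   -0.07    0.87   -0.07   -0.08   -0.02]
  [ -0.08   -0.07   -0.01    0.91   -0.12   -0.11]
  [ -0.03   -0.05   -0.05   -0.11    0.91   -0.10]
  [ -0.12   -0.03   -0.04   -0.06   -0.07    0.87]
Leontief inverse L = M⁻¹:
  [  1.1299    0.1337    0.0576    0.0849    0.1885    0.0643]
  [  0.0775    1.1273    0.1557    0.1683    0.1024    0.0773]
  [  0.1203    0.1220    1.1808    0.1320    0.1490    0.0679]
  [  0.1396    0.1221    0.0514    1.1576    0.1961    0.1775]
  [  0.0848    0.0965    0.0902    0.1721    1.1584    0.1623]
  [  0.1805    0.0791    0.0784    0.1173    0.1431    1.1894]
Total output x = L · d:
  x_0 = 1.1299·20 + 0.1337·22 + 0.0576·93 + 0.0849·64 + 0.1885·65 + 0.0643·99 = 54.9519
  x_1 = 0.0775·20 + 1.1273·22 + 0.1557·93 + 0.1683·64 + 0.1024·65 + 0.0773·99 = 65.9082
  x_2 = 0.1203·20 + 0.1220·22 + 1.1808·93 + 0.1320·64 + 0.1490·65 + 0.0679·99 = 139.7669
  x_3 = 0.1396·20 + 0.1221·22 + 0.0514·93 + 1.1576·64 + 0.1961·65 + 0.1775·99 = 114.6687
  x_4 = 0.0848·20 + 0.0965·22 + 0.0902·93 + 0.1721·64 + 1.1584·65 + 0.1623·99 = 114.5777
  x_5 = 0.1805·20 + 0.0791·22 + 0.0784·93 + 0.1173·64 + 0.1431·65 + 1.1894·99 = 147.1985
Output multipliers (column sums of L):
  Energy: 1.7327
  Finance: 1.6807
  Healthcare: 1.6141
  Chemicals: 1.8322
  Agriculture: 1.9376
  Electronics: 1.7387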